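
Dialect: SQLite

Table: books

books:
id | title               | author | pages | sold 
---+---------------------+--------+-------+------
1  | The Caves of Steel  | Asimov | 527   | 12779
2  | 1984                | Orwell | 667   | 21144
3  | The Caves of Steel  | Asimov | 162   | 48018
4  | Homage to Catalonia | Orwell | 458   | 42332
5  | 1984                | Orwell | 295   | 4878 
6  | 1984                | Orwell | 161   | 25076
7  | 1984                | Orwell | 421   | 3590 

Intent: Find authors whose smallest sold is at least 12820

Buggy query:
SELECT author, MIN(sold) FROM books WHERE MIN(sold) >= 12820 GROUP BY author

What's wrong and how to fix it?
Bug: Aggregates like MIN are computed per group after WHERE runs

Fix: Use HAVING for the per-group MIN condition

Corrected query:
SELECT author, MIN(sold) FROM books GROUP BY author HAVING MIN(sold) >= 12820

Result:
(no rows)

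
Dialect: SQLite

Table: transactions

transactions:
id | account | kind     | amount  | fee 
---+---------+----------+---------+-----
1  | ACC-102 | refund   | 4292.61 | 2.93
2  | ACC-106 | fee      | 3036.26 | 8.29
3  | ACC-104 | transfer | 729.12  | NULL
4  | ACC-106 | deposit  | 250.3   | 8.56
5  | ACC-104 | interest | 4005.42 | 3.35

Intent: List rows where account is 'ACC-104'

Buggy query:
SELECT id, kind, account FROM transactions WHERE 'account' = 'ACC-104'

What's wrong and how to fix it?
Bug: 'account' in single quotes is a string literal, not the column; the comparison is literal-vs-literal and never true

Fix: Reference the column as account without single quotes

Corrected query:
SELECT id, kind, account FROM transactions WHERE account = 'ACC-104'

Result:
id | kind     | account
---+----------+--------
3  | transfer | ACC-104
5  | interest | ACC-104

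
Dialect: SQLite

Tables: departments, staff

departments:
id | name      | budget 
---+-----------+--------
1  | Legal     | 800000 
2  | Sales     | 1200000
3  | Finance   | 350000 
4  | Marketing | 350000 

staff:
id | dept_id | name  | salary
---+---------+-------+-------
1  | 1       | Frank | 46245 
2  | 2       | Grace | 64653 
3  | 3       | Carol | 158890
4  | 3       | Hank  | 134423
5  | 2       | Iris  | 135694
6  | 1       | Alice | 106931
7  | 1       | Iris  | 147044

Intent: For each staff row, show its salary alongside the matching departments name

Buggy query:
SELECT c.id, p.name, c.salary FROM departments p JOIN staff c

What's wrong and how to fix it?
Bug: JOIN with no ON clause produces a cartesian product; every staff row pairs with every departments row

Fix: Add ON c.dept_id = p.id to the JOIN

Corrected query:
SELECT c.id, p.name, c.salary FROM departments p JOIN staff c ON c.dept_id = p.id

Result:
id | name    | salary
---+---------+-------
1  | Legal   | 46245 
2  | Sales   | 64653 
3  | Finance | 158890
4  | Finance | 134423
5  | Sales   | 135694
6  | Legal   | 106931
7  | Legal   | 147044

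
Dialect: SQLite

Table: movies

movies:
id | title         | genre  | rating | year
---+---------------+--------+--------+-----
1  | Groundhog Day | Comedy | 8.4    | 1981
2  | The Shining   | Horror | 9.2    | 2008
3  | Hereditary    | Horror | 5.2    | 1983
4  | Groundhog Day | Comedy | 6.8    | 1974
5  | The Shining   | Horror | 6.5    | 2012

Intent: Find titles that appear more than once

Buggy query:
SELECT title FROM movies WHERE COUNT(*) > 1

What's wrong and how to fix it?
Bug: WHERE can't reference COUNT(*); aggregates are computed after WHERE

Fix: Group first, then use HAVING for the count condition

Corrected query:
SELECT title FROM movies GROUP BY title HAVING COUNT(*) > 1

Result:
title        
-------------
Groundhog Day
The Shining  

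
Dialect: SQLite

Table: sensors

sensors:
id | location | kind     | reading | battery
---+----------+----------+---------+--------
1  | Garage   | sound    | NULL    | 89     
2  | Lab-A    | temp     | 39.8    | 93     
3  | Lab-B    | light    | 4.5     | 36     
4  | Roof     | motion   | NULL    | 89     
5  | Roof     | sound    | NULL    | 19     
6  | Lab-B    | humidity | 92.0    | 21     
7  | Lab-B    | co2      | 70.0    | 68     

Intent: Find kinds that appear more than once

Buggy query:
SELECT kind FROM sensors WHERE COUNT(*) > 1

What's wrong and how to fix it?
Bug: WHERE can't reference COUNT(*); aggregates are computed after WHERE

Fix: Group first, then use HAVING for the count condition

Corrected query:
SELECT kind FROM sensors GROUP BY kind HAVING COUNT(*) > 1

Result:
kind 
-----
sound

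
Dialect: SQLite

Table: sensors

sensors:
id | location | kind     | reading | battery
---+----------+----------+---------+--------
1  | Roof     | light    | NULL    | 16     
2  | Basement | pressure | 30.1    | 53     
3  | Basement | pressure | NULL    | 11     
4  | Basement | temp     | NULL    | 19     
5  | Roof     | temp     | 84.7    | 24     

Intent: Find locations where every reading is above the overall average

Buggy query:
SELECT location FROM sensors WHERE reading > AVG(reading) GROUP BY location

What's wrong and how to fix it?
Bug: WHERE evaluates per row before aggregation, so AVG() is unavailable

Fix: Compute the overall average in a scalar subquery and compare each group's MIN against it in HAVING

Corrected query:
SELECT location FROM sensors GROUP BY location HAVING MIN(reading) > (SELECT AVG(reading) FROM sensors)

Result:
location
--------
Roof    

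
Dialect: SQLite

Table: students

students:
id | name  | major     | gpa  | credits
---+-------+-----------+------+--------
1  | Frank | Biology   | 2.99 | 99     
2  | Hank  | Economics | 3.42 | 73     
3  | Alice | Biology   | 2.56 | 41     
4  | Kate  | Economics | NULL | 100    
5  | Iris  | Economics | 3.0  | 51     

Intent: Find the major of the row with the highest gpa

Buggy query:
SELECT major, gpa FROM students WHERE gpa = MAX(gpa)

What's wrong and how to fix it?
Bug: WHERE is evaluated per row; an aggregate over the whole table isn't defined there

Fix: Wrap MAX in a scalar subquery so WHERE compares against a single value

Corrected query:
SELECT major, gpa FROM students WHERE gpa = (SELECT MAX(gpa) FROM students)

Result:
major     | gpa 
----------+-----
Economics | 3.42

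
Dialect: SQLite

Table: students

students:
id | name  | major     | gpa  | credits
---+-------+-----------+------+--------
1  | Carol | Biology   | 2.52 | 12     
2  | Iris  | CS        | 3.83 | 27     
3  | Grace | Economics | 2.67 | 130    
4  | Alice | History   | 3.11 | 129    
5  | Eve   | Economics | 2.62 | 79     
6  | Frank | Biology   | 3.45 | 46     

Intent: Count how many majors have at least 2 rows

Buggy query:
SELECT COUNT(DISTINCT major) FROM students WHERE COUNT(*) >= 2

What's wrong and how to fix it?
Bug: COUNT(*) cannot appear in WHERE; the per-group count doesn't exist yet

Fix: Group first with HAVING COUNT(*) >= 2, then COUNT the resulting groups

Corrected query:
SELECT COUNT(*) FROM (SELECT major FROM students GROUP BY major HAVING COUNT(*) >= 2)

Result:
COUNT(*)
--------
2       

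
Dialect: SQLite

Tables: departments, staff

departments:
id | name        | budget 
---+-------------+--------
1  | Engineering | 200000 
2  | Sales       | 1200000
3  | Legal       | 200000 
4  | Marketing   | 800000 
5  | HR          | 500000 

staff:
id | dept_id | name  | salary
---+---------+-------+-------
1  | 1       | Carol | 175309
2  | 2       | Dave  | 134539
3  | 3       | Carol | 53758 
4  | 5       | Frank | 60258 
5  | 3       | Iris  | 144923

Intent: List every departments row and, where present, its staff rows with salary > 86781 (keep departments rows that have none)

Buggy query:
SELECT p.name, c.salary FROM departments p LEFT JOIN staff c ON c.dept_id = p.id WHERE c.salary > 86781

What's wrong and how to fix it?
Bug: Filtering c.salary in WHERE discards the NULL rows produced by LEFT JOIN, turning it into an inner join

Fix: Move the right-table condition into the ON clause so unmatched parents are kept

Corrected query:
SELECT p.name, c.salary FROM departments p LEFT JOIN staff c ON c.dept_id = p.id AND c.salary > 86781

Result:
name        | salary
------------+-------
Engineering | 175309
Sales       | 134539
Legal       | 144923
Marketing   | NULL  
HR          | NULL  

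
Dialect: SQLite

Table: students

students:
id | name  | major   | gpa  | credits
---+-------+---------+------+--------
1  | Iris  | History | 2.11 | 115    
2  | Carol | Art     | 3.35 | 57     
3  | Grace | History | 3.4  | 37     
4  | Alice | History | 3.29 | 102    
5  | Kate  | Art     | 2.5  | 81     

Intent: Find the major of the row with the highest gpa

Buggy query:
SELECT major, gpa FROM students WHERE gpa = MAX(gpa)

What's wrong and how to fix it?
Bug: MAX(gpa) is an aggregate and cannot be used directly in WHERE

Fix: Use a subquery: WHERE gpa = (SELECT MAX(gpa) FROM students)

Corrected query:
SELECT major, gpa FROM students WHERE gpa = (SELECT MAX(gpa) FROM students)

Result:
major   | gpa
--------+----
History | 3.4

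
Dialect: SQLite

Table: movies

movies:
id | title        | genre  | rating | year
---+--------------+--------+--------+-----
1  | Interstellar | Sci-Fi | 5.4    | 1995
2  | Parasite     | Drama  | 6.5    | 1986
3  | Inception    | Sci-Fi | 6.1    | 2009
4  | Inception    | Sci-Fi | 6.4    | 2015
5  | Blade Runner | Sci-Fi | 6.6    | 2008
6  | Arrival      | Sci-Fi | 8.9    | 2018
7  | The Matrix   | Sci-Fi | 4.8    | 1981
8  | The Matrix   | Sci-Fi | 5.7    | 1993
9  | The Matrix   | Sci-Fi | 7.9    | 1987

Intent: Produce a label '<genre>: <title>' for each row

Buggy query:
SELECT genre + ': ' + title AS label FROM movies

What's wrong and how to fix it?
Bug: '+' is numeric addition; on text columns SQLite converts them to 0 instead of concatenating

Fix: Replace + with || to concatenate text

Corrected query:
SELECT genre || ': ' || title AS label FROM movies

Result:
label               
--------------------
Sci-Fi: Interstellar
Drama: Parasite     
Sci-Fi: Inception   
Sci-Fi: Inception   
Sci-Fi: Blade Runner
Sci-Fi: Arrival     
Sci-Fi: The Matrix  
Sci-Fi: The Matrix  
Sci-Fi: The Matrix  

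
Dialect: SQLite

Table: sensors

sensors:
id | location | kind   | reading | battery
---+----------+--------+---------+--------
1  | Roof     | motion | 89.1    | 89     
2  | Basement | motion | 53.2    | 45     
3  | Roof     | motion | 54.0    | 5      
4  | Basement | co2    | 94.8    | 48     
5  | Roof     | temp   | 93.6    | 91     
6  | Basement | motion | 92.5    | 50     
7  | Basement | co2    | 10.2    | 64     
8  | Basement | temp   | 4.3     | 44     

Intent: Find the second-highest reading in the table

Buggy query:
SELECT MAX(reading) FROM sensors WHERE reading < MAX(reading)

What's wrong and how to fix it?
Bug: MAX(reading) on the right of the comparison is an aggregate-in-WHERE error

Fix: Put the inner MAX in a scalar subquery

Corrected query:
SELECT MAX(reading) FROM sensors WHERE reading < (SELECT MAX(reading) FROM sensors)

Result:
MAX(reading)
------------
93.6        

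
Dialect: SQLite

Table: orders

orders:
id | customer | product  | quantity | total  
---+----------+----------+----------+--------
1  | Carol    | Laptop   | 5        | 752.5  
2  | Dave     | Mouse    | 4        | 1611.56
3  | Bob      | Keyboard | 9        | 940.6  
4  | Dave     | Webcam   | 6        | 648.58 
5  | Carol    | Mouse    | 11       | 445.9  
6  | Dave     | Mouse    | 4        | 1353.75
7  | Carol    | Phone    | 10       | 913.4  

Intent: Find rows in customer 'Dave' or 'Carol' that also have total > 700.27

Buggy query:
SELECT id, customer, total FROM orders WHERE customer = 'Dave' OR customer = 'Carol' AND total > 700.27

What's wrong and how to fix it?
Bug: Without parentheses, AND is evaluated before OR, so the total filter only applies to the 'Carol' branch

Fix: Add parentheses around the OR so the AND applies to both alternatives

Corrected query:
SELECT id, customer, total FROM orders WHERE (customer = 'Dave' OR customer = 'Carol') AND total > 700.27

Result:
id | customer | total  
---+----------+--------
1  | Carol    | 752.5  
2  | Dave     | 1611.56
6  | Dave     | 1353.75
7  | Carol    | 913.4  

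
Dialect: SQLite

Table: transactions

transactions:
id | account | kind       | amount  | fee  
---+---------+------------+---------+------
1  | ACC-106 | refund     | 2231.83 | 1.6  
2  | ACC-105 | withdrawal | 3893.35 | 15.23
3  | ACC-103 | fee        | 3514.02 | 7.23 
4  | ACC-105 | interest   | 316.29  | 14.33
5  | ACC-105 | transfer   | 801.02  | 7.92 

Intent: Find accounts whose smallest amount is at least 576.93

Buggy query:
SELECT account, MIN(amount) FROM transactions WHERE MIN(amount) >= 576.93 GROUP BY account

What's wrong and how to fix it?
Bug: Aggregates like MIN are computed per group after WHERE runs

Fix: Use HAVING for the per-group MIN condition

Corrected query:
SELECT account, MIN(amount) FROM transactions GROUP BY account HAVING MIN(amount) >= 576.93

Result:
account | MIN(amount)
--------+------------
ACC-103 | 3514.02    
ACC-106 | 2231.83    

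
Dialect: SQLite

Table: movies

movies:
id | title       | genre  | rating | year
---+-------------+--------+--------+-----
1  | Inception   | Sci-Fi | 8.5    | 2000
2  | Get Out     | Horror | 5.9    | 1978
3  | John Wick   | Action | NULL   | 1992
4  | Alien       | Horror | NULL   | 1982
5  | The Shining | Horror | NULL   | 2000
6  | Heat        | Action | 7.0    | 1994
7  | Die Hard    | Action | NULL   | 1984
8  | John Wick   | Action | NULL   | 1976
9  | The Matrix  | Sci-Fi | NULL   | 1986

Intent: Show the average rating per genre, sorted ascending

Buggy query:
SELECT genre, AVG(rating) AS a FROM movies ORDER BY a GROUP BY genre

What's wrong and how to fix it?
Bug: GROUP BY must precede ORDER BY

Fix: Move ORDER BY to the end, after GROUP BY

Corrected query:
SELECT genre, AVG(rating) AS a FROM movies GROUP BY genre ORDER BY a

Result:
genre  | a  
-------+----
Horror | 5.9
Action | 7  
Sci-Fi | 8.5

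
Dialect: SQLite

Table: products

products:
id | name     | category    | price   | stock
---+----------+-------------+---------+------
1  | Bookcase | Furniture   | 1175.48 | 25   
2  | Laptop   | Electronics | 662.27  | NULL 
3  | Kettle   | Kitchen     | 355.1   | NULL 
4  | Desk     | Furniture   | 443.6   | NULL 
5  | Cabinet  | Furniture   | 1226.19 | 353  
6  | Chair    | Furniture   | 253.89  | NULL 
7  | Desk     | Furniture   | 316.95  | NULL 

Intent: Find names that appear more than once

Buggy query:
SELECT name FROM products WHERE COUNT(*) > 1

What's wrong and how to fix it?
Bug: COUNT(*) is an aggregate and cannot be used in WHERE

Fix: Group first, then use HAVING for the count condition

Corrected query:
SELECT name FROM products GROUP BY name HAVING COUNT(*) > 1

Result:
name
----
Desk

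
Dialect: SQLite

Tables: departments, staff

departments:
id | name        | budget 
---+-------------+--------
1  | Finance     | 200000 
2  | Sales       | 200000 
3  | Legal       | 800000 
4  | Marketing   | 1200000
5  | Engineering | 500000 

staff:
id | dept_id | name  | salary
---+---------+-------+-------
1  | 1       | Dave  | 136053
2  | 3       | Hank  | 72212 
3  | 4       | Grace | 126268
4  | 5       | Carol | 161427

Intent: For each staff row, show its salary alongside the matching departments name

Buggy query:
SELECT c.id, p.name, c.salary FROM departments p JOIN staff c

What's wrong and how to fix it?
Bug: JOIN with no ON clause produces a cartesian product; every staff row pairs with every departments row

Fix: Add ON c.dept_id = p.id to the JOIN

Corrected query:
SELECT c.id, p.name, c.salary FROM departments p JOIN staff c ON c.dept_id = p.id

Result:
id | name        | salary
---+-------------+-------
1  | Finance     | 136053
2  | Legal       | 72212 
3  | Marketing   | 126268
4  | Engineering | 161427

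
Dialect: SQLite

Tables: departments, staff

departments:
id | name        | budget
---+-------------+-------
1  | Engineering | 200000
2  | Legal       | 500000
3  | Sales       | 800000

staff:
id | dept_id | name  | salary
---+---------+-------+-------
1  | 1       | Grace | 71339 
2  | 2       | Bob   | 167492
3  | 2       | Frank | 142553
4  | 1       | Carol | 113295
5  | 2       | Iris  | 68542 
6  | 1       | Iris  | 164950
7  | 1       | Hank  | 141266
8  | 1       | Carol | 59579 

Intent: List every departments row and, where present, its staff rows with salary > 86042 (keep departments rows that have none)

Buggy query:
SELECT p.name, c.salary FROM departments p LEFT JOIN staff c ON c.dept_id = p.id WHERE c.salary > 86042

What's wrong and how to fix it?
Bug: A WHERE condition on the right-hand table after LEFT JOIN drops unmatched parents

Fix: Move the right-table condition into the ON clause so unmatched parents are kept

Corrected query:
SELECT p.name, c.salary FROM departments p LEFT JOIN staff c ON c.dept_id = p.id AND c.salary > 86042

Result:
name        | salary
------------+-------
Engineering | 113295
Engineering | 141266
Engineering | 164950
Legal       | 142553
Legal       | 167492
Sales       | NULL  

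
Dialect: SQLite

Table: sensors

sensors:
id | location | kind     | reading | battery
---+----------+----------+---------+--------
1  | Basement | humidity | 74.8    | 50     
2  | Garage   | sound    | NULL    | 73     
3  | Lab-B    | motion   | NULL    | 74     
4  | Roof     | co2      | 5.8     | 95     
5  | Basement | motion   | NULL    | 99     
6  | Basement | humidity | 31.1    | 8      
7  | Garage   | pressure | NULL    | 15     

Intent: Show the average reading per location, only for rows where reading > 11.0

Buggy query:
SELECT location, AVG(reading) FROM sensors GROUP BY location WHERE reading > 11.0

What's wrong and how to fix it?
Bug: Row-level WHERE must come before GROUP BY in the clause order

Fix: Place WHERE between FROM and GROUP BY

Corrected query:
SELECT location, AVG(reading) FROM sensors WHERE reading > 11.0 GROUP BY location

Result:
location | AVG(reading)
---------+-------------
Basement | 52.95       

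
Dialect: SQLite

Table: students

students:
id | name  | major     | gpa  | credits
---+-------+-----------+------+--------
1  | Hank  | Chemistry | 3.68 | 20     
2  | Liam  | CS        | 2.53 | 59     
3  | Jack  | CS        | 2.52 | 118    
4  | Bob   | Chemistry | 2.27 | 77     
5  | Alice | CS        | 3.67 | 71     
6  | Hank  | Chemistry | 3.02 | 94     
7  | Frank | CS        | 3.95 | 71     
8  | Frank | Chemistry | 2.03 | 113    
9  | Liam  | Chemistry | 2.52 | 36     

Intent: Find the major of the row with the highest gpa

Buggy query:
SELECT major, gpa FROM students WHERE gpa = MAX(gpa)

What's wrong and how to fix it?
Bug: WHERE is evaluated per row; an aggregate over the whole table isn't defined there

Fix: Wrap MAX in a scalar subquery so WHERE compares against a single value

Corrected query:
SELECT major, gpa FROM students WHERE gpa = (SELECT MAX(gpa) FROM students)

Result:
major | gpa 
------+-----
CS    | 3.95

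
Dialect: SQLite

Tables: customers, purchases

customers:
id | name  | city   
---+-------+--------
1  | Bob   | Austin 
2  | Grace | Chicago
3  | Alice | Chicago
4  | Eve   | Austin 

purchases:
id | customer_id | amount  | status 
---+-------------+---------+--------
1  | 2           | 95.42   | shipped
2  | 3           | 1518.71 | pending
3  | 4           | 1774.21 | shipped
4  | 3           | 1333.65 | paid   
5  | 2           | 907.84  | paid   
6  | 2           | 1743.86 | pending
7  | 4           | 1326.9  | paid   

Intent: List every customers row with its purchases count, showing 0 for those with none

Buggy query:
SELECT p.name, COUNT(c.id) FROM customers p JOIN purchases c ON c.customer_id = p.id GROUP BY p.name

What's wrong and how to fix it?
Bug: INNER JOIN drops customers rows that have no matching purchases rows

Fix: Switch to LEFT JOIN to retain unmatched parent rows

Corrected query:
SELECT p.name, COUNT(c.id) FROM customers p LEFT JOIN purchases c ON c.customer_id = p.id GROUP BY p.name

Result:
name  | COUNT(c.id)
------+------------
Alice | 2          
Bob   | 0          
Eve   | 2          
Grace | 3          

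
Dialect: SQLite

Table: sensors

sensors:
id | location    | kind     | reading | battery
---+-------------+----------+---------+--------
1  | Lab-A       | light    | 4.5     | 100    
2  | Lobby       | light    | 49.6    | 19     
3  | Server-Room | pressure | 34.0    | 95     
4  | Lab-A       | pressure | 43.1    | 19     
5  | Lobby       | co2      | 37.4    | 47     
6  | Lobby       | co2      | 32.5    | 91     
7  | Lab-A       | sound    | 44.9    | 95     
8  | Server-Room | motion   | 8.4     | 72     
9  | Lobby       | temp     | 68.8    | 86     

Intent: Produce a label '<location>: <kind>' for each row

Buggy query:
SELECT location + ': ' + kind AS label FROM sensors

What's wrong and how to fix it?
Bug: '+' is numeric addition; on text columns SQLite converts them to 0 instead of concatenating

Fix: Use the || operator for string concatenation

Corrected query:
SELECT location || ': ' || kind AS label FROM sensors

Result:
label                
---------------------
Lab-A: light         
Lobby: light         
Server-Room: pressure
Lab-A: pressure      
Lobby: co2           
Lobby: co2           
Lab-A: sound         
Server-Room: motion  
Lobby: temp          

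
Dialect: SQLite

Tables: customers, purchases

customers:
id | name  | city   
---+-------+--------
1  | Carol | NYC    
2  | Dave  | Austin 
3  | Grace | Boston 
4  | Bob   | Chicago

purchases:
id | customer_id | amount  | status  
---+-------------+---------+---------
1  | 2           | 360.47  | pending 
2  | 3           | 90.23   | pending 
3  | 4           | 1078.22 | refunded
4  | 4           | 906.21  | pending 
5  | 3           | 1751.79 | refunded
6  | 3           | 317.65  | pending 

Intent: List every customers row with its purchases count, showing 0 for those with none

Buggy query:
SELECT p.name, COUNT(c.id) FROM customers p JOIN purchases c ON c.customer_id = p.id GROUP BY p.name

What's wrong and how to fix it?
Bug: An inner join excludes parents with zero children

Fix: Switch to LEFT JOIN to retain unmatched parent rows

Corrected query:
SELECT p.name, COUNT(c.id) FROM customers p LEFT JOIN purchases c ON c.customer_id = p.id GROUP BY p.name

Result:
name  | COUNT(c.id)
------+------------
Bob   | 2          
Carol | 0          
Dave  | 1          
Grace | 3          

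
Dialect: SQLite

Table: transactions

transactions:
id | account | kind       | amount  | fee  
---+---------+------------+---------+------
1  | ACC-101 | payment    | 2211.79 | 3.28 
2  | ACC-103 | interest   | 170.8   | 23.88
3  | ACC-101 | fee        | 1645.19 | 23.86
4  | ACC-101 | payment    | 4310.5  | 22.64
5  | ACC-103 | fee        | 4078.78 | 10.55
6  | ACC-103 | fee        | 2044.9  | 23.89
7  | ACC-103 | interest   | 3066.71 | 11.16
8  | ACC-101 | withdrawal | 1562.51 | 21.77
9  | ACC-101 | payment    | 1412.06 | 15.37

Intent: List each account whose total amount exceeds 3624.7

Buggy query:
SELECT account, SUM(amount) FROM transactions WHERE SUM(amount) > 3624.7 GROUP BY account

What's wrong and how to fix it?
Bug: Aggregate functions cannot appear in a WHERE clause

Fix: Move the aggregate condition to a HAVING clause

Corrected query:
SELECT account, SUM(amount) FROM transactions GROUP BY account HAVING SUM(amount) > 3624.7

Result:
account | SUM(amount)
--------+------------
ACC-101 | 11142.05   
ACC-103 | 9361.19    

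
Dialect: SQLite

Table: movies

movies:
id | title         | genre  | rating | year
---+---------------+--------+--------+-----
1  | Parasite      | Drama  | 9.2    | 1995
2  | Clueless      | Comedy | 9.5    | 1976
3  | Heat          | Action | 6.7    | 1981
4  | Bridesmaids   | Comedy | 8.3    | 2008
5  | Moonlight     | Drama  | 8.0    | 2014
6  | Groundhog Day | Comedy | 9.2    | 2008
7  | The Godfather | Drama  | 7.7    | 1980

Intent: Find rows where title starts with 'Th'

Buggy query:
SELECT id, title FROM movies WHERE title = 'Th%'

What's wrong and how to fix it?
Bug: '=' compares the literal string including the % character; pattern matching needs LIKE

Fix: Replace '=' with LIKE so 'Th%' is treated as a pattern

Corrected query:
SELECT id, title FROM movies WHERE title LIKE 'Th%'

Result:
id | title        
---+--------------
7  | The Godfather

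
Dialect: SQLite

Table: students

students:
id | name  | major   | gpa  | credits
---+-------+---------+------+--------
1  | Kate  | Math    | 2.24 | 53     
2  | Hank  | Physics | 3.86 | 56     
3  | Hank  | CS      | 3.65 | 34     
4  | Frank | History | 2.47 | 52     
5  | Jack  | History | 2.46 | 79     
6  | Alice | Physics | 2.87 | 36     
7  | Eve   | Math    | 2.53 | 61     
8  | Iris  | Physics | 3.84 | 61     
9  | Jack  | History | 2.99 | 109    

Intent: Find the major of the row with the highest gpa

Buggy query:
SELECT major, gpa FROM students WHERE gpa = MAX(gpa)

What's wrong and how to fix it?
Bug: MAX(gpa) is an aggregate and cannot be used directly in WHERE

Fix: Use a subquery: WHERE gpa = (SELECT MAX(gpa) FROM students)

Corrected query:
SELECT major, gpa FROM students WHERE gpa = (SELECT MAX(gpa) FROM students)

Result:
major   | gpa 
--------+-----
Physics | 3.86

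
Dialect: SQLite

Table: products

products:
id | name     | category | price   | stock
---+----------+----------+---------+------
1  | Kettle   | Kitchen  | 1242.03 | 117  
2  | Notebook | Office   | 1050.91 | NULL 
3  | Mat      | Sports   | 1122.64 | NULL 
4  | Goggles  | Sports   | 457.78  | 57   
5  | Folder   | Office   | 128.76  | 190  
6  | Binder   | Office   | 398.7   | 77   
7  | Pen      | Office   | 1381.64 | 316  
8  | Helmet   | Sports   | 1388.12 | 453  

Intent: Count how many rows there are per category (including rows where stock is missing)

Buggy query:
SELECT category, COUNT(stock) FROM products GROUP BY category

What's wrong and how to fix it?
Bug: COUNT(stock) skips NULLs, so groups with missing stock are undercounted

Fix: Use COUNT(*) to count all rows regardless of NULL

Corrected query:
SELECT category, COUNT(*) FROM products GROUP BY category

Result:
category | COUNT(*)
---------+---------
Kitchen  | 1       
Office   | 4       
Sports   | 3       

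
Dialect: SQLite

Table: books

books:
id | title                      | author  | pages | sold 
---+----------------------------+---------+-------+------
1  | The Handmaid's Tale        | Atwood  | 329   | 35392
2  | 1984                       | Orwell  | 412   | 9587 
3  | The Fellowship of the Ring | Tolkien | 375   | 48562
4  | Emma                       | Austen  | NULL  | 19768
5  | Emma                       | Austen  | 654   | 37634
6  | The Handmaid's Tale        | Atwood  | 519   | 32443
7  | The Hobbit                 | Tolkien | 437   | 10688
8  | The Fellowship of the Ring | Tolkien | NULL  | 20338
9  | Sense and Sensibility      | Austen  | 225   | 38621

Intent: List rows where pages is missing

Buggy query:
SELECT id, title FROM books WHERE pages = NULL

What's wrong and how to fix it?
Bug: '= NULL' is always unknown in SQL three-valued logic, so no rows match

Fix: Use IS NULL to test for NULL

Corrected query:
SELECT id, title FROM books WHERE pages IS NULL

Result:
id | title                     
---+---------------------------
4  | Emma                      
8  | The Fellowship of the Ring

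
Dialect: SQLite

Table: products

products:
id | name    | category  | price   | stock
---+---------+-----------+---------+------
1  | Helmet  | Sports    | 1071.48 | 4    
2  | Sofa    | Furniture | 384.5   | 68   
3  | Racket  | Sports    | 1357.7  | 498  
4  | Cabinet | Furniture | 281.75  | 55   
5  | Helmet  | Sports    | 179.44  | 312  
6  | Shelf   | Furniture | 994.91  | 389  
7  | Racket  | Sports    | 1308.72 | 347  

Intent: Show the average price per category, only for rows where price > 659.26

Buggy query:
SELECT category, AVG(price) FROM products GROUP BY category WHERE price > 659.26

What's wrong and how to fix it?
Bug: Row-level WHERE must come before GROUP BY in the clause order

Fix: Move the WHERE clause before GROUP BY

Corrected query:
SELECT category, AVG(price) FROM products WHERE price > 659.26 GROUP BY category

Result:
category  | AVG(price) 
----------+------------
Furniture | 994.91     
Sports    | 1245.966667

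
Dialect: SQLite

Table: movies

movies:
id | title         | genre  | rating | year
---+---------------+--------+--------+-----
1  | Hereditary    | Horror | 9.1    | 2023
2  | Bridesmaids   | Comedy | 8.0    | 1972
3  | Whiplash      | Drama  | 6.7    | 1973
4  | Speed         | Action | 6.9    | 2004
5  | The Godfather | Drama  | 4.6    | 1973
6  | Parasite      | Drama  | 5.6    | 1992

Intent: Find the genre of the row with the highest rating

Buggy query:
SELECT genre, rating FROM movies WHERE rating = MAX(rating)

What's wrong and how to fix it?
Bug: MAX(rating) is an aggregate and cannot be used directly in WHERE

Fix: Use a subquery: WHERE rating = (SELECT MAX(rating) FROM movies)

Corrected query:
SELECT genre, rating FROM movies WHERE rating = (SELECT MAX(rating) FROM movies)

Result:
genre  | rating
-------+-------
Horror | 9.1   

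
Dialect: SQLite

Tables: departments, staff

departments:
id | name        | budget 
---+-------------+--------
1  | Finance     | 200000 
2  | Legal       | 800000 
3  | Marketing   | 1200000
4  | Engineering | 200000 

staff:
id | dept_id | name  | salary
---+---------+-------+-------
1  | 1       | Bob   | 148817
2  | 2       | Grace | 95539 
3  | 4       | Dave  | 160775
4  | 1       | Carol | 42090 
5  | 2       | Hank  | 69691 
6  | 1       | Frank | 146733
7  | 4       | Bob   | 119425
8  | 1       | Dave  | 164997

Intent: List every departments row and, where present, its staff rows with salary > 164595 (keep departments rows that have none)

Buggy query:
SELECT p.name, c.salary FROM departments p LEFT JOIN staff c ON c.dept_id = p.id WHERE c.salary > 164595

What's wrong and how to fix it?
Bug: A WHERE condition on the right-hand table after LEFT JOIN drops unmatched parents

Fix: Move the right-table condition into the ON clause so unmatched parents are kept

Corrected query:
SELECT p.name, c.salary FROM departments p LEFT JOIN staff c ON c.dept_id = p.id AND c.salary > 164595

Result:
name        | salary
------------+-------
Finance     | 164997
Legal       | NULL  
Marketing   | NULL  
Engineering | NULL  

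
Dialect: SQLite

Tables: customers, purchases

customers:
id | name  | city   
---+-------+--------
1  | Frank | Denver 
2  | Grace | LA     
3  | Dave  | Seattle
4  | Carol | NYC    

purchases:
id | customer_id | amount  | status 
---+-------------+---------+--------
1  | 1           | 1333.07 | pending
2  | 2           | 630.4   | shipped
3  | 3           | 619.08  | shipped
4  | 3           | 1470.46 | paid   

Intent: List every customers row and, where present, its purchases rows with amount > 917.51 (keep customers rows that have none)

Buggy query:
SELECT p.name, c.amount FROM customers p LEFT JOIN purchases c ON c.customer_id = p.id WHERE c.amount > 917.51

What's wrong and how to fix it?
Bug: Filtering c.amount in WHERE discards the NULL rows produced by LEFT JOIN, turning it into an inner join

Fix: Move the right-table condition into the ON clause so unmatched parents are kept

Corrected query:
SELECT p.name, c.amount FROM customers p LEFT JOIN purchases c ON c.customer_id = p.id AND c.amount > 917.51

Result:
name  | amount 
------+--------
Frank | 1333.07
Grace | NULL   
Dave  | 1470.46
Carol | NULL   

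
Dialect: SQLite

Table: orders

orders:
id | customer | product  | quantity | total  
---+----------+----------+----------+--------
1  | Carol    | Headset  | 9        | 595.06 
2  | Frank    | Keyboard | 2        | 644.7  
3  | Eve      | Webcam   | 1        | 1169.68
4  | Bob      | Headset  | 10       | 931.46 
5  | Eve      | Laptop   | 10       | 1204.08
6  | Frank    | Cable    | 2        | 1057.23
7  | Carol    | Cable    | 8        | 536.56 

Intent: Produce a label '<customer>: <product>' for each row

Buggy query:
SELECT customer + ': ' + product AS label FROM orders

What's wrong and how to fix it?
Bug: SQLite uses || for string concatenation; + coerces text to numbers (yielding 0)

Fix: Use the || operator for string concatenation

Corrected query:
SELECT customer || ': ' || product AS label FROM orders

Result:
label          
---------------
Carol: Headset 
Frank: Keyboard
Eve: Webcam    
Bob: Headset   
Eve: Laptop    
Frank: Cable   
Carol: Cable   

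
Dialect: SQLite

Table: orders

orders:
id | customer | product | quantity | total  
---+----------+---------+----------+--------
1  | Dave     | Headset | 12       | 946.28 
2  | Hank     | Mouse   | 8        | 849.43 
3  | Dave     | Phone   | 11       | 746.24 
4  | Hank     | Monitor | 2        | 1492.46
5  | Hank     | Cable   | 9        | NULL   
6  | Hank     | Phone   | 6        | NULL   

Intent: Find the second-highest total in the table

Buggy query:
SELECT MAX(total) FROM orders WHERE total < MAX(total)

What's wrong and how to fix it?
Bug: MAX(total) on the right of the comparison is an aggregate-in-WHERE error

Fix: Compute the overall MAX in a subquery, then take MAX of rows below it

Corrected query:
SELECT MAX(total) FROM orders WHERE total < (SELECT MAX(total) FROM orders)

Result:
MAX(total)
----------
946.28    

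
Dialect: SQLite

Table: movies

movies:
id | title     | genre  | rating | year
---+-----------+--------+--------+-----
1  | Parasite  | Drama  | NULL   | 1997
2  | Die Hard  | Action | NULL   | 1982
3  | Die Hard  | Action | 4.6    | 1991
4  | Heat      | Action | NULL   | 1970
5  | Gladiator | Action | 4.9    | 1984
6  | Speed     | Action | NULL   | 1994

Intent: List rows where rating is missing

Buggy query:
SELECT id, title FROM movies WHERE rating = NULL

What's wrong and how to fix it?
Bug: '= NULL' is always unknown in SQL three-valued logic, so no rows match

Fix: Replace '= NULL' with 'IS NULL'

Corrected query:
SELECT id, title FROM movies WHERE rating IS NULL

Result:
id | title   
---+---------
1  | Parasite
2  | Die Hard
4  | Heat    
6  | Speed   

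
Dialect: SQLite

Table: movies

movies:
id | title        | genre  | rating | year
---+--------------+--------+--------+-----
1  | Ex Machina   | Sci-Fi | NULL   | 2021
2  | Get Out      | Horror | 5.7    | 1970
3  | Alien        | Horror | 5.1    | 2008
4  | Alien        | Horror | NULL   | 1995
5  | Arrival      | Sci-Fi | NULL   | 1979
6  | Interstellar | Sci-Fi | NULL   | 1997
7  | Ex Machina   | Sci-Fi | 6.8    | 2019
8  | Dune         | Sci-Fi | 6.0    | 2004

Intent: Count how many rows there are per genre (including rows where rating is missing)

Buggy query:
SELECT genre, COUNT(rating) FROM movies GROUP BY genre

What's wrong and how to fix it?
Bug: COUNT(column) counts non-NULL values only; rows with NULL rating aren't counted

Fix: Replace COUNT(rating) with COUNT(*)

Corrected query:
SELECT genre, COUNT(*) FROM movies GROUP BY genre

Result:
genre  | COUNT(*)
-------+---------
Horror | 3       
Sci-Fi | 5       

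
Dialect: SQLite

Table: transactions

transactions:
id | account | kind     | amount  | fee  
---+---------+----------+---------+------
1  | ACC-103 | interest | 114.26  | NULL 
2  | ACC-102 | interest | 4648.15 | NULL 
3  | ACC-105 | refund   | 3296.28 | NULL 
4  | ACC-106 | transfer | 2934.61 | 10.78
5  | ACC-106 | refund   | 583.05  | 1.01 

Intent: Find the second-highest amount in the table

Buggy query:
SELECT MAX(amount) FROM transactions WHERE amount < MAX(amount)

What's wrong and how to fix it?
Bug: MAX(amount) on the right of the comparison is an aggregate-in-WHERE error

Fix: Compute the overall MAX in a subquery, then take MAX of rows below it

Corrected query:
SELECT MAX(amount) FROM transactions WHERE amount < (SELECT MAX(amount) FROM transactions)

Result:
MAX(amount)
-----------
3296.28    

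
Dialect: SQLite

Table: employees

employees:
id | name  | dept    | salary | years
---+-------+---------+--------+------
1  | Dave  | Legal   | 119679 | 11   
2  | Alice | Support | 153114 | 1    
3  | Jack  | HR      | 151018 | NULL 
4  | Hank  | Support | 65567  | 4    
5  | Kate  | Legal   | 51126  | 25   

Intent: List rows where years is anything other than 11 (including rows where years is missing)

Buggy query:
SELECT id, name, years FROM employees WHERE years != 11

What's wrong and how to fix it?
Bug: Inequality against NULL is unknown, not true; rows with NULL are dropped

Fix: Handle NULL separately with IS NULL alongside the inequality

Corrected query:
SELECT id, name, years FROM employees WHERE years != 11 OR years IS NULL

Result:
id | name  | years
---+-------+------
2  | Alice | 1    
3  | Jack  | NULL 
4  | Hank  | 4    
5  | Kate  | 25   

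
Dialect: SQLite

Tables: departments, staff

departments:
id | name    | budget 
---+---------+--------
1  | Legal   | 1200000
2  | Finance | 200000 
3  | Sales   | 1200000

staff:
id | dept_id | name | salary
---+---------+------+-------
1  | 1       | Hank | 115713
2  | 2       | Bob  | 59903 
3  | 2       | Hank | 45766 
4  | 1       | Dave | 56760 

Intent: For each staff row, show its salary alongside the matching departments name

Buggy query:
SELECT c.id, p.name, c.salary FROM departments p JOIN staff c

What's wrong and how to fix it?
Bug: JOIN with no ON clause produces a cartesian product; every staff row pairs with every departments row

Fix: Specify the join condition linking the foreign key to the parent id

Corrected query:
SELECT c.id, p.name, c.salary FROM departments p JOIN staff c ON c.dept_id = p.id

Result:
id | name    | salary
---+---------+-------
1  | Legal   | 115713
2  | Finance | 59903 
3  | Finance | 45766 
4  | Legal   | 56760 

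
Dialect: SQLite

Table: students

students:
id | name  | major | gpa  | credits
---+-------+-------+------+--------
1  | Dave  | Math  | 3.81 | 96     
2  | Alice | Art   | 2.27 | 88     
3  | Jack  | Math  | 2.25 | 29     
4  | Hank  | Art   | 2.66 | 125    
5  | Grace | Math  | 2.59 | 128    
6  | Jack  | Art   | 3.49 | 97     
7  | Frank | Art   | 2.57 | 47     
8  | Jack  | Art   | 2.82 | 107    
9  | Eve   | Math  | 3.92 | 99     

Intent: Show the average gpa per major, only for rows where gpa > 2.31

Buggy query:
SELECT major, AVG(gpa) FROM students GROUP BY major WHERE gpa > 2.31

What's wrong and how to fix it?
Bug: WHERE cannot follow GROUP BY

Fix: Place WHERE between FROM and GROUP BY

Corrected query:
SELECT major, AVG(gpa) FROM students WHERE gpa > 2.31 GROUP BY major

Result:
major | AVG(gpa)
------+---------
Art   | 2.885   
Math  | 3.44    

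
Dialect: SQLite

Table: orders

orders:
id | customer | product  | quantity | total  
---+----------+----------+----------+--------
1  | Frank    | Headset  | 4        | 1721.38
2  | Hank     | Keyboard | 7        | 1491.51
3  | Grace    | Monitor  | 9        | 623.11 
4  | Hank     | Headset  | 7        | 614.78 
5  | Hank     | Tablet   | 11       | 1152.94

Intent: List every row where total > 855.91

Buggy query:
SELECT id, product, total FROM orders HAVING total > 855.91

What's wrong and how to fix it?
Bug: This is a non-aggregate query (no GROUP BY, no aggregates), so in SQLite the HAVING clause is invalid here; a row-level condition belongs in WHERE

Fix: Use WHERE for row-level filtering

Corrected query:
SELECT id, product, total FROM orders WHERE total > 855.91

Result:
id | product  | total  
---+----------+--------
1  | Headset  | 1721.38
2  | Keyboard | 1491.51
5  | Tablet   | 1152.94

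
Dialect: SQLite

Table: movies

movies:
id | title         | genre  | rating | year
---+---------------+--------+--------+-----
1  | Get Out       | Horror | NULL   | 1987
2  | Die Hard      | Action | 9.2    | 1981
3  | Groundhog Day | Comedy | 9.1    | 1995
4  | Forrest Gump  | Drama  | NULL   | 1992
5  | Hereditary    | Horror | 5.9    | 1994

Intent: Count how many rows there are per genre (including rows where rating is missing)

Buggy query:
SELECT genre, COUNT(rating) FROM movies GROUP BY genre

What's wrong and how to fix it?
Bug: COUNT(rating) skips NULLs, so groups with missing rating are undercounted

Fix: Use COUNT(*) to count all rows regardless of NULL

Corrected query:
SELECT genre, COUNT(*) FROM movies GROUP BY genre

Result:
genre  | COUNT(*)
-------+---------
Action | 1       
Comedy | 1       
Drama  | 1       
Horror | 2       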